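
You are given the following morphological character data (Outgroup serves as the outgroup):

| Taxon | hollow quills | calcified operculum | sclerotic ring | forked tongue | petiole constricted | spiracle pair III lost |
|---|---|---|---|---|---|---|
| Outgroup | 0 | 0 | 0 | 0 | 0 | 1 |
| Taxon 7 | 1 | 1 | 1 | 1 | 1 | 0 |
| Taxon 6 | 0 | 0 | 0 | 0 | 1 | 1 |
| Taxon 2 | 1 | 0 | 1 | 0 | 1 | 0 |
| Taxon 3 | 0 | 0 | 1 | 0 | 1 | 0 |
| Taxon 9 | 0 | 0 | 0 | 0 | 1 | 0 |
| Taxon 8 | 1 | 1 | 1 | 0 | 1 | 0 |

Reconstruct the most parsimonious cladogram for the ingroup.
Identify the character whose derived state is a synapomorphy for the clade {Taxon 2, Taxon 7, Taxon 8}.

hollow quills

Character polarity is set by the outgroup: the derived state is whichever differs from the outgroup's state, so for spiracle pair III lost the derived state is '0', and for the remaining characters it is '1'.
hollow quills: derived state '1' in Taxon 2, Taxon 7, and Taxon 8 only — synapomorphy for {Taxon 2, Taxon 7, Taxon 8}.
Only Taxon 7 and Taxon 8 show the derived state '1' for calcified operculum, supporting them as a clade.
sclerotic ring: derived state '1' in Taxon 2, Taxon 3, Taxon 7, and Taxon 8 only — synapomorphy for {Taxon 2, Taxon 3, Taxon 7, Taxon 8}.
forked tongue: derived state '1' in Taxon 7 only — an autapomorphy, so it tells us nothing about relationships among taxa.
petiole constricted (derived state '1') is shared by all ingroup taxa — unites the whole ingroup.
Only Taxon 2, Taxon 3, Taxon 7, Taxon 8, and Taxon 9 show the derived state '0' for spiracle pair III lost, supporting them as a clade.
Most parsimonious ingroup topology: (((((Taxon 7,Taxon 8),Taxon 2),Taxon 3),Taxon 9),Taxon 6).
The clade {Taxon 2, Taxon 7, Taxon 8} is supported by hollow quills: its derived state '1' occurs in exactly those taxa and in no other taxon (including the outgroup).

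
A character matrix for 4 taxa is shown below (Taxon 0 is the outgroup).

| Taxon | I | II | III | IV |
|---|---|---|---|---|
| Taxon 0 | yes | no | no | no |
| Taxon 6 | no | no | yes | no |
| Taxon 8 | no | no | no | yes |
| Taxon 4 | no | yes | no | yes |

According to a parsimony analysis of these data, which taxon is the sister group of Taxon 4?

Character polarity is set by the outgroup: the derived state is whichever differs from the outgroup's state, so for I the derived state is 'no', and for the remaining characters it is 'yes'.
All ingroup taxa share the derived state 'no' for I; it defines the ingroup but does not resolve relationships within it.
II: derived state 'yes' in Taxon 4 only — an autapomorphy, so it tells us nothing about relationships among taxa.
III (derived state 'yes') is unique to Taxon 6 (autapomorphy; uninformative for grouping).
Only Taxon 4 and Taxon 8 show the derived state 'yes' for IV, supporting them as a clade.
Most parsimonious ingroup topology: (Taxon 6,(Taxon 8,Taxon 4)).
Taxon 4 and Taxon 8 form a cherry on this tree, so they are sister taxa.

Taxon 8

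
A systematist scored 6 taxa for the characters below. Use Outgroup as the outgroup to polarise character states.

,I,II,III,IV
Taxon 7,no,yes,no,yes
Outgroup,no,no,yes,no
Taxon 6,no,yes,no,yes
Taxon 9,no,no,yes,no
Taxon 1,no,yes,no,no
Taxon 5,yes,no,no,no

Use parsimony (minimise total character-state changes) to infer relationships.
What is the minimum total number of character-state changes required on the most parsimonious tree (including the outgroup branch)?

Character polarity is set by the outgroup: the derived state is whichever differs from the outgroup's state, so for III the derived state is 'no', and for the remaining characters it is 'yes'.
I (derived state 'yes') is unique to Taxon 5 (autapomorphy; uninformative for grouping).
Only Taxon 1, Taxon 6, and Taxon 7 show the derived state 'yes' for II, supporting them as a clade.
III (derived state 'no') is shared by Taxon 1, Taxon 5, Taxon 6, and Taxon 7 — a synapomorphy uniting that clade.
Only Taxon 6 and Taxon 7 show the derived state 'yes' for IV, supporting them as a clade.
Most parsimonious ingroup topology: ((Taxon 5,((Taxon 7,Taxon 6),Taxon 1)),Taxon 9).
Changes per character on this tree: I: 1; II: 1; III: 1; IV: 1.
Total = 4.

4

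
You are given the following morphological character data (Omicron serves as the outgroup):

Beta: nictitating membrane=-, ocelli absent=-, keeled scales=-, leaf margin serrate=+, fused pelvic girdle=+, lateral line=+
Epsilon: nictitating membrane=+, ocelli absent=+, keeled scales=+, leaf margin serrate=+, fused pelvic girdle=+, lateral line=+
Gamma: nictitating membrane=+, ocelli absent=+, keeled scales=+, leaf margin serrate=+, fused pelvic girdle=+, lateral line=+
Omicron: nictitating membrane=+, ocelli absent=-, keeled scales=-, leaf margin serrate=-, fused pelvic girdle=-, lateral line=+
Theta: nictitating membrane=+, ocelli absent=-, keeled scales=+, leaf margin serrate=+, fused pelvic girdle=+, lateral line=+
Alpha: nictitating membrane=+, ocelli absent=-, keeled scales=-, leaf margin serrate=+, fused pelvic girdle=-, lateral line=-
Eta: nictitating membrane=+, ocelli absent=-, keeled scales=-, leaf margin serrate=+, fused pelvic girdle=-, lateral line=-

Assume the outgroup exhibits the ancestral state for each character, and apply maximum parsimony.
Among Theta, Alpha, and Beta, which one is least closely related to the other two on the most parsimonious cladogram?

Alpha

Character polarity is set by the outgroup: the derived state is whichever differs from the outgroup's state, so for nictitating membrane, lateral line the derived state is '-', and for the remaining characters it is '+'.
nictitating membrane (derived state '-') is unique to Beta (autapomorphy; uninformative for grouping).
ocelli absent: derived state '+' in Epsilon and Gamma only — synapomorphy for {Epsilon, Gamma}.
Only Epsilon, Gamma, and Theta show the derived state '+' for keeled scales, supporting them as a clade.
All ingroup taxa share the derived state '+' for leaf margin serrate; it defines the ingroup but does not resolve relationships within it.
fused pelvic girdle (derived state '+') is shared by Beta, Epsilon, Gamma, and Theta — a synapomorphy uniting that clade.
lateral line: derived state '-' in Alpha and Eta only — synapomorphy for {Alpha, Eta}.
Most parsimonious ingroup topology: ((((Epsilon,Gamma),Theta),Beta),(Alpha,Eta)).
Beta and Theta share a more recent common ancestor with each other than either does with Alpha, so Alpha is the least closely related of the three.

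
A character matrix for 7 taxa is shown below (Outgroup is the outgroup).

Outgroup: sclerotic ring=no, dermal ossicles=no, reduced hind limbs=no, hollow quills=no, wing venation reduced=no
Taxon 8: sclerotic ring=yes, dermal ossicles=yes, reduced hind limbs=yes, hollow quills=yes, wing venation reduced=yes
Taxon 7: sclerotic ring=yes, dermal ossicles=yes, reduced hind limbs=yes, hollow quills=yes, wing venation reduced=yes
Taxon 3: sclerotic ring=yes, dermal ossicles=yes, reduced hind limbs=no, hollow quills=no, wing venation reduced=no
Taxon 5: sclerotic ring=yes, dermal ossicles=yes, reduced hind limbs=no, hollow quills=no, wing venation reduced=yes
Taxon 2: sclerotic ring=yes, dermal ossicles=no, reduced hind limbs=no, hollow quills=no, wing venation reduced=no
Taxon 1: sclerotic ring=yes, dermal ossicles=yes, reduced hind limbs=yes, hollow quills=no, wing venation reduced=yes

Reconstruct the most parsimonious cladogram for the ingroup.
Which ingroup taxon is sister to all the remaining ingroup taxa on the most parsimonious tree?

The outgroup has state 'no' for every character, so 'yes' is the derived state throughout.
sclerotic ring (derived state 'yes') is shared by all ingroup taxa — unites the whole ingroup.
dermal ossicles: derived state 'yes' in Taxon 1, Taxon 3, Taxon 5, Taxon 7, and Taxon 8 only — synapomorphy for {Taxon 1, Taxon 3, Taxon 5, Taxon 7, Taxon 8}.
Only Taxon 1, Taxon 7, and Taxon 8 show the derived state 'yes' for reduced hind limbs, supporting them as a clade.
hollow quills: derived state 'yes' in Taxon 7 and Taxon 8 only — synapomorphy for {Taxon 7, Taxon 8}.
wing venation reduced: derived state 'yes' in Taxon 1, Taxon 5, Taxon 7, and Taxon 8 only — synapomorphy for {Taxon 1, Taxon 5, Taxon 7, Taxon 8}.
Most parsimonious ingroup topology: (((((Taxon 8,Taxon 7),Taxon 1),Taxon 5),Taxon 3),Taxon 2).
Taxon 2 is sister to the clade containing all other ingroup taxa, so it is the earliest-diverging (most basal) ingroup lineage.

Taxon 2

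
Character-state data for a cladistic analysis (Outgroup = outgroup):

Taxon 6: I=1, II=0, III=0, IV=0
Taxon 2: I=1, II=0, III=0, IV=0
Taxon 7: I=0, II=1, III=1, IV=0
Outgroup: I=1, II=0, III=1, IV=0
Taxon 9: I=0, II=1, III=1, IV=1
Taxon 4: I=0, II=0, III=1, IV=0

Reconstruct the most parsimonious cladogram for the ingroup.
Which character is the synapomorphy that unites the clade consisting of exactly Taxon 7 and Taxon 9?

Character polarity is set by the outgroup: the derived state is whichever differs from the outgroup's state, so for I, III the derived state is '0', and for the remaining characters it is '1'.
I (derived state '0') is shared by Taxon 4, Taxon 7, and Taxon 9 — a synapomorphy uniting that clade.
Only Taxon 7 and Taxon 9 show the derived state '1' for II, supporting them as a clade.
III: derived state '0' in Taxon 2 and Taxon 6 only — synapomorphy for {Taxon 2, Taxon 6}.
IV: derived state '1' in Taxon 9 only — an autapomorphy, so it tells us nothing about relationships among taxa.
Most parsimonious ingroup topology: (((Taxon 9,Taxon 7),Taxon 4),(Taxon 2,Taxon 6)).
The clade {Taxon 7, Taxon 9} is supported by II: its derived state '1' occurs in exactly those taxa and in no other taxon (including the outgroup).

II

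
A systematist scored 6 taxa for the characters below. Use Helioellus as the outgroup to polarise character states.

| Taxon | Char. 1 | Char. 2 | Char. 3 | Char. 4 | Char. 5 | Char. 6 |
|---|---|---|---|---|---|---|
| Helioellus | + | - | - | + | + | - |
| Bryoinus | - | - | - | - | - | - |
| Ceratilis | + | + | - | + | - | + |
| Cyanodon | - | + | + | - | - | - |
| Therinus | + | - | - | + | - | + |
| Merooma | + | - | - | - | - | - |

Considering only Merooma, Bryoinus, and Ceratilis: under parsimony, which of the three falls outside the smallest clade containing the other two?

Ceratilis

Character polarity is set by the outgroup: the derived state is whichever differs from the outgroup's state, so for Char. 1, Char. 4, Char. 5 the derived state is '-', and for the remaining characters it is '+'.
Char. 1: derived state '-' in Bryoinus and Cyanodon only — synapomorphy for {Bryoinus, Cyanodon}.
Char. 2 (state '+') occurs in Ceratilis and Cyanodon but conflicts with the nesting implied by the other characters — most parsimoniously interpreted as homoplasy.
Char. 3 (derived state '+') is unique to Cyanodon (autapomorphy; uninformative for grouping).
Char. 4 (derived state '-') is shared by Bryoinus, Cyanodon, and Merooma — a synapomorphy uniting that clade.
All ingroup taxa share the derived state '-' for Char. 5; it defines the ingroup but does not resolve relationships within it.
Only Ceratilis and Therinus show the derived state '+' for Char. 6, supporting them as a clade.
Most parsimonious ingroup topology: (((Bryoinus,Cyanodon),Merooma),(Ceratilis,Therinus)).
Bryoinus and Merooma share a more recent common ancestor with each other than either does with Ceratilis, so Ceratilis is the least closely related of the three.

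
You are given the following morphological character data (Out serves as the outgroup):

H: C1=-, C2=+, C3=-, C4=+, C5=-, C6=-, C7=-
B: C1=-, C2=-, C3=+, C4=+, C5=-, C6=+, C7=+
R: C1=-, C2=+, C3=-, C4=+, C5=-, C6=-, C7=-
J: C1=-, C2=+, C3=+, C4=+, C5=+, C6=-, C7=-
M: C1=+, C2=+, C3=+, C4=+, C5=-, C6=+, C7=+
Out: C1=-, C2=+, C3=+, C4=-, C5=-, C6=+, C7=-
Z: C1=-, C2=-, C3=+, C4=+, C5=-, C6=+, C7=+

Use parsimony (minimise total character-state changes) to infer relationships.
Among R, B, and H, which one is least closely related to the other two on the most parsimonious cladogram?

B

Character polarity is set by the outgroup: the derived state is whichever differs from the outgroup's state, so for C2, C3, C6 the derived state is '-', and for the remaining characters it is '+'.
C1: derived state '+' in M only — an autapomorphy, so it tells us nothing about relationships among taxa.
C2 (derived state '-') is shared by B and Z — a synapomorphy uniting that clade.
Only H and R show the derived state '-' for C3, supporting them as a clade.
C4 (derived state '+') is shared by all ingroup taxa — unites the whole ingroup.
C5: derived state '+' in J only — an autapomorphy, so it tells us nothing about relationships among taxa.
C6 (derived state '-') is shared by H, J, and R — a synapomorphy uniting that clade.
C7: derived state '+' in B, M, and Z only — synapomorphy for {B, M, Z}.
Most parsimonious ingroup topology: ((J,(H,R)),((B,Z),M)).
R and H share a more recent common ancestor with each other than either does with B, so B is the least closely related of the three.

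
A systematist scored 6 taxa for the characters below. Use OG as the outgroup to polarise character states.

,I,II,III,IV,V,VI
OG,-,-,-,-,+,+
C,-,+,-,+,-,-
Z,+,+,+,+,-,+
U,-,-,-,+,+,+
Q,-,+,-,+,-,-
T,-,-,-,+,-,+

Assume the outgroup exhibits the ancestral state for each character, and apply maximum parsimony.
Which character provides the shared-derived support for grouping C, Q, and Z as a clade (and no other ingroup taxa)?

Character polarity is set by the outgroup: the derived state is whichever differs from the outgroup's state, so for V, VI the derived state is '-', and for the remaining characters it is '+'.
I: derived state '+' in Z only — an autapomorphy, so it tells us nothing about relationships among taxa.
II (derived state '+') is shared by C, Q, and Z — a synapomorphy uniting that clade.
III (derived state '+') is unique to Z (autapomorphy; uninformative for grouping).
IV (derived state '+') is shared by all ingroup taxa — unites the whole ingroup.
V (derived state '-') is shared by C, Q, T, and Z — a synapomorphy uniting that clade.
VI (derived state '-') is shared by C and Q — a synapomorphy uniting that clade.
Most parsimonious ingroup topology: ((((C,Q),Z),T),U).
The clade {C, Q, Z} is supported by II: its derived state '+' occurs in exactly those taxa and in no other taxon (including the outgroup).

II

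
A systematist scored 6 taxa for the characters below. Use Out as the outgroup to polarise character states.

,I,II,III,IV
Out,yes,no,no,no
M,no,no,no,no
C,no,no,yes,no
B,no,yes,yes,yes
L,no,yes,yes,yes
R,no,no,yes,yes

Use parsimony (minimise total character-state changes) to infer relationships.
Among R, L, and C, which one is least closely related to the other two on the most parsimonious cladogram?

Character polarity is set by the outgroup: the derived state is whichever differs from the outgroup's state, so for I the derived state is 'no', and for the remaining characters it is 'yes'.
All ingroup taxa share the derived state 'no' for I; it defines the ingroup but does not resolve relationships within it.
II (derived state 'yes') is shared by B and L — a synapomorphy uniting that clade.
III: derived state 'yes' in B, C, L, and R only — synapomorphy for {B, C, L, R}.
IV (derived state 'yes') is shared by B, L, and R — a synapomorphy uniting that clade.
Most parsimonious ingroup topology: ((C,((B,L),R)),M).
R and L share a more recent common ancestor with each other than either does with C, so C is the least closely related of the three.

C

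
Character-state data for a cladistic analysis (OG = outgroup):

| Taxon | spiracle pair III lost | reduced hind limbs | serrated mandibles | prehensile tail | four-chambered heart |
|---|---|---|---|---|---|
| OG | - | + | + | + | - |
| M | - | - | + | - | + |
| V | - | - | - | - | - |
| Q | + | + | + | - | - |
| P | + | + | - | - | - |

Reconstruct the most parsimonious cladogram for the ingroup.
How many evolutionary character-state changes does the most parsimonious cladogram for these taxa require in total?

6

Character polarity is set by the outgroup: the derived state is whichever differs from the outgroup's state, so for reduced hind limbs, serrated mandibles, prehensile tail the derived state is '-', and for the remaining characters it is '+'.
Only P and Q show the derived state '+' for spiracle pair III lost, supporting them as a clade.
Only M and V show the derived state '-' for reduced hind limbs, supporting them as a clade.
serrated mandibles (state '-') occurs in P and V but conflicts with the nesting implied by the other characters — most parsimoniously interpreted as homoplasy.
All ingroup taxa share the derived state '-' for prehensile tail; it defines the ingroup but does not resolve relationships within it.
four-chambered heart: derived state '+' in M only — an autapomorphy, so it tells us nothing about relationships among taxa.
Most parsimonious ingroup topology: ((M,V),(Q,P)).
Changes per character on this tree: spiracle pair III lost: 1; reduced hind limbs: 1; serrated mandibles: 2; prehensile tail: 1; four-chambered heart: 1.
Total = 6.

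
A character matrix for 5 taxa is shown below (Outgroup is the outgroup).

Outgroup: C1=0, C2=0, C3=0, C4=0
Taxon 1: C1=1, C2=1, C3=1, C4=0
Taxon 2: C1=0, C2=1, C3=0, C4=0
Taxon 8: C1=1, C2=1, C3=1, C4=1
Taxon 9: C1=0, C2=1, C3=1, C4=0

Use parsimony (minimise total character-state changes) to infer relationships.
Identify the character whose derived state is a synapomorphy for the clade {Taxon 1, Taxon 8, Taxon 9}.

The outgroup has state '0' for every character, so '1' is the derived state throughout.
C1: derived state '1' in Taxon 1 and Taxon 8 only — synapomorphy for {Taxon 1, Taxon 8}.
C2 (derived state '1') is shared by all ingroup taxa — unites the whole ingroup.
C3: derived state '1' in Taxon 1, Taxon 8, and Taxon 9 only — synapomorphy for {Taxon 1, Taxon 8, Taxon 9}.
C4: derived state '1' in Taxon 8 only — an autapomorphy, so it tells us nothing about relationships among taxa.
Most parsimonious ingroup topology: (((Taxon 1,Taxon 8),Taxon 9),Taxon 2).
The clade {Taxon 1, Taxon 8, Taxon 9} is supported by C3: its derived state '1' occurs in exactly those taxa and in no other taxon (including the outgroup).

C3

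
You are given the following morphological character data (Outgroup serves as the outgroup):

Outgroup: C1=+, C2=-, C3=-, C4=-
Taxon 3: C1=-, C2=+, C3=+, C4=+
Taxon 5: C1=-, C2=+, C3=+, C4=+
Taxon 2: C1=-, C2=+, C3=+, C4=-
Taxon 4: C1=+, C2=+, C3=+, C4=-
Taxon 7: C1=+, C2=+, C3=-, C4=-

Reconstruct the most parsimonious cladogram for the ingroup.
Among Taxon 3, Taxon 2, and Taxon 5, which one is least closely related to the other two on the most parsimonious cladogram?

Character polarity is set by the outgroup: the derived state is whichever differs from the outgroup's state, so for C1 the derived state is '-', and for the remaining characters it is '+'.
C1: derived state '-' in Taxon 2, Taxon 3, and Taxon 5 only — synapomorphy for {Taxon 2, Taxon 3, Taxon 5}.
C2 (derived state '+') is shared by all ingroup taxa — unites the whole ingroup.
Only Taxon 2, Taxon 3, Taxon 4, and Taxon 5 show the derived state '+' for C3, supporting them as a clade.
C4: derived state '+' in Taxon 3 and Taxon 5 only — synapomorphy for {Taxon 3, Taxon 5}.
Most parsimonious ingroup topology: ((((Taxon 3,Taxon 5),Taxon 2),Taxon 4),Taxon 7).
Taxon 5 and Taxon 3 share a more recent common ancestor with each other than either does with Taxon 2, so Taxon 2 is the least closely related of the three.

Taxon 2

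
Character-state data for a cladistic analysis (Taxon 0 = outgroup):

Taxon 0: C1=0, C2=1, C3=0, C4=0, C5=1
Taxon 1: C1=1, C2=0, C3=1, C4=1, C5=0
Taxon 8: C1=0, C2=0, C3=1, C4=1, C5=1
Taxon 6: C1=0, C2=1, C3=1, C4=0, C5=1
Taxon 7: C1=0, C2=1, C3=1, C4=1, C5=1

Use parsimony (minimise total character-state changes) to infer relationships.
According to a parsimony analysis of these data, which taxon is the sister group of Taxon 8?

Character polarity is set by the outgroup: the derived state is whichever differs from the outgroup's state, so for C2, C5 the derived state is '0', and for the remaining characters it is '1'.
C1 (derived state '1') is unique to Taxon 1 (autapomorphy; uninformative for grouping).
C2: derived state '0' in Taxon 1 and Taxon 8 only — synapomorphy for {Taxon 1, Taxon 8}.
All ingroup taxa share the derived state '1' for C3; it defines the ingroup but does not resolve relationships within it.
C4 (derived state '1') is shared by Taxon 1, Taxon 7, and Taxon 8 — a synapomorphy uniting that clade.
C5: derived state '0' in Taxon 1 only — an autapomorphy, so it tells us nothing about relationships among taxa.
Most parsimonious ingroup topology: (((Taxon 1,Taxon 8),Taxon 7),Taxon 6).
Taxon 8 and Taxon 1 form a cherry on this tree, so they are sister taxa.

Taxon 1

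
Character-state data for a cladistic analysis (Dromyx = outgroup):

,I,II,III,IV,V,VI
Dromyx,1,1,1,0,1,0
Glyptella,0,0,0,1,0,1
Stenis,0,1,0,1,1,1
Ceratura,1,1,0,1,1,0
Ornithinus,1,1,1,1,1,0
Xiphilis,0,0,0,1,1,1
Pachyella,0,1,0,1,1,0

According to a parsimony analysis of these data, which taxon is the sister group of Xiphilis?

Character polarity is set by the outgroup: the derived state is whichever differs from the outgroup's state, so for I, II, III, V the derived state is '0', and for the remaining characters it is '1'.
I: derived state '0' in Glyptella, Pachyella, Stenis, and Xiphilis only — synapomorphy for {Glyptella, Pachyella, Stenis, Xiphilis}.
II (derived state '0') is shared by Glyptella and Xiphilis — a synapomorphy uniting that clade.
III (derived state '0') is shared by Ceratura, Glyptella, Pachyella, Stenis, and Xiphilis — a synapomorphy uniting that clade.
All ingroup taxa share the derived state '1' for IV; it defines the ingroup but does not resolve relationships within it.
V: derived state '0' in Glyptella only — an autapomorphy, so it tells us nothing about relationships among taxa.
VI: derived state '1' in Glyptella, Stenis, and Xiphilis only — synapomorphy for {Glyptella, Stenis, Xiphilis}.
Most parsimonious ingroup topology: (((((Glyptella,Xiphilis),Stenis),Pachyella),Ceratura),Ornithinus).
Xiphilis and Glyptella form a cherry on this tree, so they are sister taxa.

Glyptella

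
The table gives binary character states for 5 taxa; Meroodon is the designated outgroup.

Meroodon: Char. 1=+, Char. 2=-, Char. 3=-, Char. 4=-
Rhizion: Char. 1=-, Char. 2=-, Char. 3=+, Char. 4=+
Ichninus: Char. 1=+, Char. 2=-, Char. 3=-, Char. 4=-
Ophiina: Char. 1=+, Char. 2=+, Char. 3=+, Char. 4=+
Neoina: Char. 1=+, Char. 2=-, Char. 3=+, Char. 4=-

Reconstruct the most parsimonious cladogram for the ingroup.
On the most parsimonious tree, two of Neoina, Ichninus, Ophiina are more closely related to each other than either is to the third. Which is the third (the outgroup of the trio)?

Character polarity is set by the outgroup: the derived state is whichever differs from the outgroup's state, so for Char. 1 the derived state is '-', and for the remaining characters it is '+'.
Char. 1: derived state '-' in Rhizion only — an autapomorphy, so it tells us nothing about relationships among taxa.
Char. 2: derived state '+' in Ophiina only — an autapomorphy, so it tells us nothing about relationships among taxa.
Char. 3: derived state '+' in Neoina, Ophiina, and Rhizion only — synapomorphy for {Neoina, Ophiina, Rhizion}.
Char. 4 (derived state '+') is shared by Ophiina and Rhizion — a synapomorphy uniting that clade.
Most parsimonious ingroup topology: (((Rhizion,Ophiina),Neoina),Ichninus).
Ophiina and Neoina share a more recent common ancestor with each other than either does with Ichninus, so Ichninus is the least closely related of the three.

Ichninus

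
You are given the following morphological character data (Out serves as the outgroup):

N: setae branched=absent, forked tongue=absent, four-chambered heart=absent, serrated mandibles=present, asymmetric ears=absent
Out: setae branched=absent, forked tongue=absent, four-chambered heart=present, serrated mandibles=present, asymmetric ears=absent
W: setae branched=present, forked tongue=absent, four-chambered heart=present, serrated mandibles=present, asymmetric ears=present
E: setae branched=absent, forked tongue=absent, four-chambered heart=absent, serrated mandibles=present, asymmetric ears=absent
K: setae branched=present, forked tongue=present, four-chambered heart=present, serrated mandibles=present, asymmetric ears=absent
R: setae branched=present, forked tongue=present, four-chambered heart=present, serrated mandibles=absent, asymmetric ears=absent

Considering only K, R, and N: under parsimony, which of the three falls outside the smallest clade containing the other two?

Character polarity is set by the outgroup: the derived state is whichever differs from the outgroup's state, so for four-chambered heart, serrated mandibles the derived state is 'absent', and for the remaining characters it is 'present'.
setae branched (derived state 'present') is shared by K, R, and W — a synapomorphy uniting that clade.
forked tongue (derived state 'present') is shared by K and R — a synapomorphy uniting that clade.
Only E and N show the derived state 'absent' for four-chambered heart, supporting them as a clade.
serrated mandibles: derived state 'absent' in R only — an autapomorphy, so it tells us nothing about relationships among taxa.
asymmetric ears (derived state 'present') is unique to W (autapomorphy; uninformative for grouping).
Most parsimonious ingroup topology: ((N,E),((R,K),W)).
R and K share a more recent common ancestor with each other than either does with N, so N is the least closely related of the three.

N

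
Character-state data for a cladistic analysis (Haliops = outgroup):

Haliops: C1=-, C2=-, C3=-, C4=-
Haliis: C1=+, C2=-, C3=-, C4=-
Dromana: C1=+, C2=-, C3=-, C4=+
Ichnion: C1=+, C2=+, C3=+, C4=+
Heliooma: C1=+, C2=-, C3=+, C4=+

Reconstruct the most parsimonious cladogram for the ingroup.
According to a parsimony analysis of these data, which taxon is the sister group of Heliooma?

Ichnion

The outgroup has state '-' for every character, so '+' is the derived state throughout.
All ingroup taxa share the derived state '+' for C1; it defines the ingroup but does not resolve relationships within it.
C2: derived state '+' in Ichnion only — an autapomorphy, so it tells us nothing about relationships among taxa.
Only Heliooma and Ichnion show the derived state '+' for C3, supporting them as a clade.
C4: derived state '+' in Dromana, Heliooma, and Ichnion only — synapomorphy for {Dromana, Heliooma, Ichnion}.
Most parsimonious ingroup topology: (Haliis,(Dromana,(Ichnion,Heliooma))).
Heliooma and Ichnion form a cherry on this tree, so they are sister taxa.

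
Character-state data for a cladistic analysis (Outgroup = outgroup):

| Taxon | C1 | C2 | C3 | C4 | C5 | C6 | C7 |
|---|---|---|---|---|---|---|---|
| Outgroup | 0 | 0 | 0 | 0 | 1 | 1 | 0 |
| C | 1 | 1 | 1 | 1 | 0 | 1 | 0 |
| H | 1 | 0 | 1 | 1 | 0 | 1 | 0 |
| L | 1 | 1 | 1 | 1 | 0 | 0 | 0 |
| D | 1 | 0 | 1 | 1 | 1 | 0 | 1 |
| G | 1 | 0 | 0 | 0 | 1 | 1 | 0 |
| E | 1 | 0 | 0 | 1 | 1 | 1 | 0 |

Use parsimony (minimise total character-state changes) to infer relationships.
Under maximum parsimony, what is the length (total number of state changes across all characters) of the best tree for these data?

Character polarity is set by the outgroup: the derived state is whichever differs from the outgroup's state, so for C5, C6 the derived state is '0', and for the remaining characters it is '1'.
C1 (derived state '1') is shared by all ingroup taxa — unites the whole ingroup.
C2 (derived state '1') is shared by C and L — a synapomorphy uniting that clade.
Only C, D, H, and L show the derived state '1' for C3, supporting them as a clade.
Only C, D, E, H, and L show the derived state '1' for C4, supporting them as a clade.
C5 (derived state '0') is shared by C, H, and L — a synapomorphy uniting that clade.
C6 groups D and L, which is incompatible with the clades supported by the remaining characters; treating it as convergent (homoplasy) costs fewer steps than any alternative tree.
C7: derived state '1' in D only — an autapomorphy, so it tells us nothing about relationships among taxa.
Most parsimonious ingroup topology: (((((C,L),H),D),E),G).
Changes per character on this tree: C1: 1; C2: 1; C3: 1; C4: 1; C5: 1; C6: 2; C7: 1.
Total = 8.

8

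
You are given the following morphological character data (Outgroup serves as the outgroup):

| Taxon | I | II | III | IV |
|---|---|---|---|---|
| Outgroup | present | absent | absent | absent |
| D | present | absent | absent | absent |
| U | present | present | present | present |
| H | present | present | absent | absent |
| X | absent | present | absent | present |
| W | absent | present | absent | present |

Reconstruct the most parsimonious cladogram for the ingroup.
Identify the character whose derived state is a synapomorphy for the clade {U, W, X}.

IV

Character polarity is set by the outgroup: the derived state is whichever differs from the outgroup's state, so for I the derived state is 'absent', and for the remaining characters it is 'present'.
I (derived state 'absent') is shared by W and X — a synapomorphy uniting that clade.
II (derived state 'present') is shared by H, U, W, and X — a synapomorphy uniting that clade.
III: derived state 'present' in U only — an autapomorphy, so it tells us nothing about relationships among taxa.
Only U, W, and X show the derived state 'present' for IV, supporting them as a clade.
Most parsimonious ingroup topology: (D,((U,(X,W)),H)).
The clade {U, W, X} is supported by IV: its derived state 'present' occurs in exactly those taxa and in no other taxon (including the outgroup).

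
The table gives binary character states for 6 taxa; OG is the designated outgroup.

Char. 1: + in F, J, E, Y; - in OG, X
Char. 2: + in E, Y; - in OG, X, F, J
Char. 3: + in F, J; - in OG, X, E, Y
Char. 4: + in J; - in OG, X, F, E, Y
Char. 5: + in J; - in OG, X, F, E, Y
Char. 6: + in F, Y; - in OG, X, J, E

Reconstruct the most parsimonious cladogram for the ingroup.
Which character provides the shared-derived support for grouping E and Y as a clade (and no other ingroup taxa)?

Char. 2

The outgroup has state '-' for every character, so '+' is the derived state throughout.
Char. 1 (derived state '+') is shared by E, F, J, and Y — a synapomorphy uniting that clade.
Only E and Y show the derived state '+' for Char. 2, supporting them as a clade.
Only F and J show the derived state '+' for Char. 3, supporting them as a clade.
Char. 4: derived state '+' in J only — an autapomorphy, so it tells us nothing about relationships among taxa.
Char. 5: derived state '+' in J only — an autapomorphy, so it tells us nothing about relationships among taxa.
Char. 6 groups F and Y, which is incompatible with the clades supported by the remaining characters; treating it as convergent (homoplasy) costs fewer steps than any alternative tree.
Most parsimonious ingroup topology: (X,((F,J),(E,Y))).
The clade {E, Y} is supported by Char. 2: its derived state '+' occurs in exactly those taxa and in no other taxon (including the outgroup).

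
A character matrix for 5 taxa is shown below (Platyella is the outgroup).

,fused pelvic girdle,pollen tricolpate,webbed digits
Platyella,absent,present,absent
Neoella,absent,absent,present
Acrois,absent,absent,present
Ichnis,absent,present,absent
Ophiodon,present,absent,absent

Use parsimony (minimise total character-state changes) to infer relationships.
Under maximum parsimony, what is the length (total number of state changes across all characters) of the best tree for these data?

3

Character polarity is set by the outgroup: the derived state is whichever differs from the outgroup's state, so for pollen tricolpate the derived state is 'absent', and for the remaining characters it is 'present'.
fused pelvic girdle (derived state 'present') is unique to Ophiodon (autapomorphy; uninformative for grouping).
Only Acrois, Neoella, and Ophiodon show the derived state 'absent' for pollen tricolpate, supporting them as a clade.
Only Acrois and Neoella show the derived state 'present' for webbed digits, supporting them as a clade.
Most parsimonious ingroup topology: (((Neoella,Acrois),Ophiodon),Ichnis).
Changes per character on this tree: fused pelvic girdle: 1; pollen tricolpate: 1; webbed digits: 1.
Total = 3.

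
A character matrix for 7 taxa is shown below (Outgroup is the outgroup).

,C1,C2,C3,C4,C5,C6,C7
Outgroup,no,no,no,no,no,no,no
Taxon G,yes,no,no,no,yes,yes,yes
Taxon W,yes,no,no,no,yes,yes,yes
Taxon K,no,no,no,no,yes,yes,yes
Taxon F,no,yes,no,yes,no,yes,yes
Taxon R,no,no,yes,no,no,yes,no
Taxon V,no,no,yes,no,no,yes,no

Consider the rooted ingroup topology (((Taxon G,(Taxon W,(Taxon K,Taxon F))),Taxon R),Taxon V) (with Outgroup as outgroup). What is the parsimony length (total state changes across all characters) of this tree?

Map each character onto (((Taxon G,(Taxon W,(Taxon K,Taxon F))),Taxon R),Taxon V) (rooted by Outgroup) and count the minimum state changes it requires (Fitch parsimony):
C1: 2; C2: 1; C3: 2; C4: 1; C5: 2; C6: 1; C7: 1.
Total tree length = 10.

10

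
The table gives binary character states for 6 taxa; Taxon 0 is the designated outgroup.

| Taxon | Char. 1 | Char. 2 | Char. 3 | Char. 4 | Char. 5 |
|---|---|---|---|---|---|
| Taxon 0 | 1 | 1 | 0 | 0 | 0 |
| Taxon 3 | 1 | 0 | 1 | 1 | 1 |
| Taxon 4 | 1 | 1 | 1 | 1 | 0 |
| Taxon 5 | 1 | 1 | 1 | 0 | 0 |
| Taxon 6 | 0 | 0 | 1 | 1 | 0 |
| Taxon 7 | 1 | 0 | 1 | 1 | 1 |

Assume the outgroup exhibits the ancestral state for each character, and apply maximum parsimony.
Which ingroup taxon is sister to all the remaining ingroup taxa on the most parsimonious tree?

Character polarity is set by the outgroup: the derived state is whichever differs from the outgroup's state, so for Char. 1, Char. 2 the derived state is '0', and for the remaining characters it is '1'.
Char. 1 (derived state '0') is unique to Taxon 6 (autapomorphy; uninformative for grouping).
Char. 2: derived state '0' in Taxon 3, Taxon 6, and Taxon 7 only — synapomorphy for {Taxon 3, Taxon 6, Taxon 7}.
Char. 3 (derived state '1') is shared by all ingroup taxa — unites the whole ingroup.
Char. 4: derived state '1' in Taxon 3, Taxon 4, Taxon 6, and Taxon 7 only — synapomorphy for {Taxon 3, Taxon 4, Taxon 6, Taxon 7}.
Char. 5: derived state '1' in Taxon 3 and Taxon 7 only — synapomorphy for {Taxon 3, Taxon 7}.
Most parsimonious ingroup topology: ((((Taxon 3,Taxon 7),Taxon 6),Taxon 4),Taxon 5).
Taxon 5 is sister to the clade containing all other ingroup taxa, so it is the earliest-diverging (most basal) ingroup lineage.

Taxon 5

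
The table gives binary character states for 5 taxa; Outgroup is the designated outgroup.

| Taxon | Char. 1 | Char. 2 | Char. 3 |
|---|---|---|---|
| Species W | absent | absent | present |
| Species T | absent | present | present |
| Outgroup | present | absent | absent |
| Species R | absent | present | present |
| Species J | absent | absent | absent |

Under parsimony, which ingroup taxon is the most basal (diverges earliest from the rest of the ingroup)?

Character polarity is set by the outgroup: the derived state is whichever differs from the outgroup's state, so for Char. 1 the derived state is 'absent', and for the remaining characters it is 'present'.
Char. 1 (derived state 'absent') is shared by all ingroup taxa — unites the whole ingroup.
Char. 2 (derived state 'present') is shared by Species R and Species T — a synapomorphy uniting that clade.
Char. 3: derived state 'present' in Species R, Species T, and Species W only — synapomorphy for {Species R, Species T, Species W}.
Most parsimonious ingroup topology: (Species J,((Species R,Species T),Species W)).
Species J is sister to the clade containing all other ingroup taxa, so it is the earliest-diverging (most basal) ingroup lineage.

Species J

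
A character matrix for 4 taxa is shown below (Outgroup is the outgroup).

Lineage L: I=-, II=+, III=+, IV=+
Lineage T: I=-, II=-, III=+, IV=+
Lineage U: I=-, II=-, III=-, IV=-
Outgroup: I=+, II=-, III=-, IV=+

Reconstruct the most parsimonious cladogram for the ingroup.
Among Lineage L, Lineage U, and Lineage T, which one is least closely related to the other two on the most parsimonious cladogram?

Lineage U

Character polarity is set by the outgroup: the derived state is whichever differs from the outgroup's state, so for I, IV the derived state is '-', and for the remaining characters it is '+'.
All ingroup taxa share the derived state '-' for I; it defines the ingroup but does not resolve relationships within it.
II (derived state '+') is unique to Lineage L (autapomorphy; uninformative for grouping).
Only Lineage L and Lineage T show the derived state '+' for III, supporting them as a clade.
IV: derived state '-' in Lineage U only — an autapomorphy, so it tells us nothing about relationships among taxa.
Most parsimonious ingroup topology: (Lineage U,(Lineage L,Lineage T)).
Lineage T and Lineage L share a more recent common ancestor with each other than either does with Lineage U, so Lineage U is the least closely related of the three.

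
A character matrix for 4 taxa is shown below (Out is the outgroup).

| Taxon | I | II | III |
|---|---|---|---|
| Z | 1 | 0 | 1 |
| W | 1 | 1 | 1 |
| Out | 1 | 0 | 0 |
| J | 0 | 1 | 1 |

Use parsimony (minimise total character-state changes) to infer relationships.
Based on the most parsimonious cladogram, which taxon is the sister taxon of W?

J

Character polarity is set by the outgroup: the derived state is whichever differs from the outgroup's state, so for I the derived state is '0', and for the remaining characters it is '1'.
I: derived state '0' in J only — an autapomorphy, so it tells us nothing about relationships among taxa.
II (derived state '1') is shared by J and W — a synapomorphy uniting that clade.
All ingroup taxa share the derived state '1' for III; it defines the ingroup but does not resolve relationships within it.
Most parsimonious ingroup topology: ((W,J),Z).
W and J form a cherry on this tree, so they are sister taxa.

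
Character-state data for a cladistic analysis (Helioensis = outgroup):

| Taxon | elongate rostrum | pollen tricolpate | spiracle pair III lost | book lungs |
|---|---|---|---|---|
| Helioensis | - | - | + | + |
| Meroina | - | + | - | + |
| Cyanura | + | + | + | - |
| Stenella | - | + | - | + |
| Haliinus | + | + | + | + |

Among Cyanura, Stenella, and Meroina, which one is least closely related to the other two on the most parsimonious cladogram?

Character polarity is set by the outgroup: the derived state is whichever differs from the outgroup's state, so for spiracle pair III lost, book lungs the derived state is '-', and for the remaining characters it is '+'.
elongate rostrum: derived state '+' in Cyanura and Haliinus only — synapomorphy for {Cyanura, Haliinus}.
All ingroup taxa share the derived state '+' for pollen tricolpate; it defines the ingroup but does not resolve relationships within it.
spiracle pair III lost (derived state '-') is shared by Meroina and Stenella — a synapomorphy uniting that clade.
book lungs: derived state '-' in Cyanura only — an autapomorphy, so it tells us nothing about relationships among taxa.
Most parsimonious ingroup topology: ((Meroina,Stenella),(Cyanura,Haliinus)).
Stenella and Meroina share a more recent common ancestor with each other than either does with Cyanura, so Cyanura is the least closely related of the three.

Cyanura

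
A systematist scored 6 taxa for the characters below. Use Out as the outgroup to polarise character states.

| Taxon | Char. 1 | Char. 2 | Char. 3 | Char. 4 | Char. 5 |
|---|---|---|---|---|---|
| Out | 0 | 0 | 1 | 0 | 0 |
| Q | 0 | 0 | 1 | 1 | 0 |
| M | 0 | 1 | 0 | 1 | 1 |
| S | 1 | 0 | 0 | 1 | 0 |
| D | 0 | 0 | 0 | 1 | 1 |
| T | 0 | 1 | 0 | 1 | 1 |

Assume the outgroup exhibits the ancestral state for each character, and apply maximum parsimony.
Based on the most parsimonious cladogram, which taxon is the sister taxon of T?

M

Character polarity is set by the outgroup: the derived state is whichever differs from the outgroup's state, so for Char. 3 the derived state is '0', and for the remaining characters it is '1'.
Char. 1 (derived state '1') is unique to S (autapomorphy; uninformative for grouping).
Char. 2: derived state '1' in M and T only — synapomorphy for {M, T}.
Char. 3 (derived state '0') is shared by D, M, S, and T — a synapomorphy uniting that clade.
All ingroup taxa share the derived state '1' for Char. 4; it defines the ingroup but does not resolve relationships within it.
Char. 5: derived state '1' in D, M, and T only — synapomorphy for {D, M, T}.
Most parsimonious ingroup topology: (Q,(((M,T),D),S)).
T and M form a cherry on this tree, so they are sister taxa.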